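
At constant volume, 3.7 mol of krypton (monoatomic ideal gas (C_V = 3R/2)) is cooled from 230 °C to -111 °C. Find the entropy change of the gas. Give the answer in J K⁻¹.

In kelvin: T₁ = 503.15 K, T₂ = 162.15 K. At constant volume, ΔS = nC_V ln(T₂/T₁) with C_V = 3R/2 = 12.47 J mol⁻¹ K⁻¹.
ΔS = 3.7 × 12.47 × ln(162.15/503.15) = -52.3 J/K.

ΔS = -52.3 J/K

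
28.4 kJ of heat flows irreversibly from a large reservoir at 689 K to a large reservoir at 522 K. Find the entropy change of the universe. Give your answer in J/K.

ΔS_hot = −Q/T_H = −28400/689 = -41.22 J/K and ΔS_cold = +Q/T_C = 28400/522 = 54.41 J/K.
ΔS_total = -41.22 + 54.41 = 13.2 J/K, positive as the second law requires.

ΔS_total = 13.2 J/K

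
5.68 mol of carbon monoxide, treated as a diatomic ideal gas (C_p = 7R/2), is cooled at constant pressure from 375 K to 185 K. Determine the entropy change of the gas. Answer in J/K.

At constant pressure, ΔS = nC_p ln(T₂/T₁) with C_p = 7R/2 = 29.1 J mol⁻¹ K⁻¹.
ΔS = 5.68 × 29.1 × ln(185/375) = -117 J/K.

ΔS = -117 J/K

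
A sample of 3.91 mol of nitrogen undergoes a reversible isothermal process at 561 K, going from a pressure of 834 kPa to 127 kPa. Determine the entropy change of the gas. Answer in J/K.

For an isothermal ideal gas ΔS_gas = nR ln(P₁/P₂) = 3.91 × 8.314 × ln(834/127) = 61.2 J/K.

ΔS_gas = 61.2 J/K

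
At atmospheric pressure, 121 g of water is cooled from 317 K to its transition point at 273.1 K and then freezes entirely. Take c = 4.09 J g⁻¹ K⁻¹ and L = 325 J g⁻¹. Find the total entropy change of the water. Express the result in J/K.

ΔS = -218 J/K

Cooling step: ΔS₁ = m c ln(T_tr/T_i) = 121 × 4.09 × ln(273.1/317) = -73.77 J/K.
Phase change: ΔS₂ = −mL/T_tr = −121 × 325 / 273.1 = -144 J/K.
ΔS_total = (-73.77) + (-144) = -218 J/K.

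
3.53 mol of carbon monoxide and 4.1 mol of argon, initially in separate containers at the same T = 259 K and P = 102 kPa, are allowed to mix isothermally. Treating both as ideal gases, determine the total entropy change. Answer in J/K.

ΔS_mix = 43.8 J/K

Mole fractions: x_A = 3.53/7.63 = 0.463, x_B = 0.537.
ΔS_mix = −R(n_A ln x_A + n_B ln x_B) = −8.314 × (3.53 ln 0.463 + 4.1 ln 0.537) = 43.8 J/K.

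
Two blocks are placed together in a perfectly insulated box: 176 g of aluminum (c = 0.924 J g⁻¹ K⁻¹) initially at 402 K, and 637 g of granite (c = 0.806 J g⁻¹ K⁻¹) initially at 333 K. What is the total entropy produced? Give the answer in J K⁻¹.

Energy balance: T_f = (m₁c₁T₁ + m₂c₂T₂)/(m₁c₁ + m₂c₂) = 349.6 K.
ΔS₁ = m₁c₁ ln(T_f/T₁) = 162.624 × ln(349.6/402) = -22.71 J/K.
ΔS₂ = m₂c₂ ln(T_f/T₂) = 513.422 × ln(349.6/333) = 24.97 J/K.
ΔS_total = -22.71 + 24.97 = 2.26 J/K.

ΔS_total = 2.26 J/K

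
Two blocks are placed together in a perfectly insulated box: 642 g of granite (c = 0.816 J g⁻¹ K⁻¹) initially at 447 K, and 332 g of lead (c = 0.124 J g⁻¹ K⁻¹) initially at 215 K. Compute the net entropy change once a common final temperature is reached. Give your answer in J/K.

ΔS_total = 8.35 J/K

Energy balance: T_f = (m₁c₁T₁ + m₂c₂T₂)/(m₁c₁ + m₂c₂) = 430.1 K.
ΔS₁ = m₁c₁ ln(T_f/T₁) = 523.872 × ln(430.1/447) = -20.19 J/K.
ΔS₂ = m₂c₂ ln(T_f/T₂) = 41.168 × ln(430.1/215) = 28.54 J/K.
ΔS_total = -20.19 + 28.54 = 8.35 J/K.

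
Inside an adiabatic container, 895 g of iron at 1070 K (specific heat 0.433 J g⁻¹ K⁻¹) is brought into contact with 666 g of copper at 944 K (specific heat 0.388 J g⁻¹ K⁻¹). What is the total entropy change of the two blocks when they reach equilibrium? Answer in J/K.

ΔS_total = 1.21 J/K

Energy balance: T_f = (m₁c₁T₁ + m₂c₂T₂)/(m₁c₁ + m₂c₂) = 1019.6 K.
ΔS₁ = m₁c₁ ln(T_f/T₁) = 387.535 × ln(1019.6/1070) = -18.7 J/K.
ΔS₂ = m₂c₂ ln(T_f/T₂) = 258.408 × ln(1019.6/944) = 19.91 J/K.
ΔS_total = -18.7 + 19.91 = 1.21 J/K.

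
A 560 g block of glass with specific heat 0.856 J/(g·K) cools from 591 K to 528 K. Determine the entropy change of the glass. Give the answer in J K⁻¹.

ΔS = -54 J/K

ΔS = ∫dQ_rev/T = m c ln(T₂/T₁) = 560 × 0.856 × ln(528/591) = -54 J/K.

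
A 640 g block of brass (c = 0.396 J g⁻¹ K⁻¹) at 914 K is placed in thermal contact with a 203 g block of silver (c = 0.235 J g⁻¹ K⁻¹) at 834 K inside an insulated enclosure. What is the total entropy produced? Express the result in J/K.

ΔS_total = 0.165 J/K

Energy balance: T_f = (m₁c₁T₁ + m₂c₂T₂)/(m₁c₁ + m₂c₂) = 901.33 K.
ΔS₁ = m₁c₁ ln(T_f/T₁) = 253.44 × ln(901.33/914) = -3.539 J/K.
ΔS₂ = m₂c₂ ln(T_f/T₂) = 47.705 × ln(901.33/834) = 3.704 J/K.
ΔS_total = -3.539 + 3.704 = 0.165 J/K.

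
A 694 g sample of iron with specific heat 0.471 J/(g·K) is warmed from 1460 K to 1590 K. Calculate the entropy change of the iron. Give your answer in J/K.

ΔS = 27.9 J/K

ΔS = ∫dQ_rev/T = m c ln(T₂/T₁) = 694 × 0.471 × ln(1590/1460) = 27.9 J/K.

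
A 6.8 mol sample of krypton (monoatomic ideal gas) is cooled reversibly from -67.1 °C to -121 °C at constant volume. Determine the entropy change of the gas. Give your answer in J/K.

ΔS = -25.7 J/K

In kelvin: T₁ = 206.05 K, T₂ = 152.15 K. At constant volume, ΔS = nC_V ln(T₂/T₁) with C_V = 3R/2 = 12.47 J mol⁻¹ K⁻¹.
ΔS = 6.8 × 12.47 × ln(152.15/206.05) = -25.7 J/K.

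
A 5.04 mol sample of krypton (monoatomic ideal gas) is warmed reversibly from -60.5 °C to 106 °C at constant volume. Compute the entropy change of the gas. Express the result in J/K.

In kelvin: T₁ = 212.65 K, T₂ = 379.15 K. At constant volume, ΔS = nC_V ln(T₂/T₁) with C_V = 3R/2 = 12.47 J mol⁻¹ K⁻¹.
ΔS = 5.04 × 12.47 × ln(379.15/212.65) = 36.3 J/K.

ΔS = 36.3 J/K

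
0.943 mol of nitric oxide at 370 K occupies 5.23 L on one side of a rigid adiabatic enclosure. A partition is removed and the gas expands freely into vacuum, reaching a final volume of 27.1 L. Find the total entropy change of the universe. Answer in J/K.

ΔS_universe = 12.9 J/K

For an ideal gas in free expansion Q = 0 and W = 0, so T is unchanged.
Entropy is a state function; using a reversible isothermal path, ΔS_gas = nR ln(V₂/V₁) = 0.943 × 8.314 × ln(27.1/5.23) = 12.9 J/K.
The insulated surroundings exchange no heat, so ΔS_surr = 0 and ΔS_universe = ΔS_gas.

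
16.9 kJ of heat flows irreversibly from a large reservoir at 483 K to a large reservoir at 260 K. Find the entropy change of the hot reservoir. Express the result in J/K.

ΔS_hot = -35 J/K

The hot reservoir loses heat Q, so ΔS_hot = −Q/T_H = −16900/483 = -35 J/K.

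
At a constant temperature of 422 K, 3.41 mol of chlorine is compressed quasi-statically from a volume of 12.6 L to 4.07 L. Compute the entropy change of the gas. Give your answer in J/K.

For an isothermal ideal gas ΔS_gas = nR ln(V₂/V₁) = 3.41 × 8.314 × ln(4.07/12.6) = -32 J/K.

ΔS_gas = -32 J/K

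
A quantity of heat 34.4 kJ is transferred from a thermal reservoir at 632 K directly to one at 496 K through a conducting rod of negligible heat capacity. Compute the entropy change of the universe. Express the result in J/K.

ΔS_hot = −Q/T_H = −34400/632 = -54.43 J/K and ΔS_cold = +Q/T_C = 34400/496 = 69.35 J/K.
ΔS_total = -54.43 + 69.35 = 14.9 J/K, positive as the second law requires.

ΔS_total = 14.9 J/K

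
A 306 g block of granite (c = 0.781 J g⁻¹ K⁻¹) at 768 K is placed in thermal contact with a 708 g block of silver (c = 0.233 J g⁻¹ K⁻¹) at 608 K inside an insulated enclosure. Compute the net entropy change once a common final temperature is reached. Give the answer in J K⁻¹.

Energy balance: T_f = (m₁c₁T₁ + m₂c₂T₂)/(m₁c₁ + m₂c₂) = 702.66 K.
ΔS₁ = m₁c₁ ln(T_f/T₁) = 238.986 × ln(702.66/768) = -21.25 J/K.
ΔS₂ = m₂c₂ ln(T_f/T₂) = 164.964 × ln(702.66/608) = 23.87 J/K.
ΔS_total = -21.25 + 23.87 = 2.62 J/K.

ΔS_total = 2.62 J/K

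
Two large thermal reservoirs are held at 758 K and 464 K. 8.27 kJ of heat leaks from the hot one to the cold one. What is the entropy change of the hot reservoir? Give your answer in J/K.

The hot reservoir loses heat Q, so ΔS_hot = −Q/T_H = −8270/758 = -10.9 J/K.

ΔS_hot = -10.9 J/K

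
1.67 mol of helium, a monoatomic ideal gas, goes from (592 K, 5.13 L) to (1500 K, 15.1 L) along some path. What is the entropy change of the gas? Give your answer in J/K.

ΔS = 34.4 J/K

Entropy is a state function: ΔS = nC_V ln(T₂/T₁) + nR ln(V₂/V₁), with C_V = 3R/2 = 12.47 J mol⁻¹ K⁻¹ for a monoatomic ideal gas.
ΔS = 1.67 × [12.47 × ln(1500/592) + 8.314 × ln(15.1/5.13)] = 34.4 J/K.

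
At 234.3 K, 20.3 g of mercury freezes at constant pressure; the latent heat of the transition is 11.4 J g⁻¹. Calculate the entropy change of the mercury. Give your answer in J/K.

Heat released by the substance: Q = −mL = −20.3 × 11.4 = −231.42 J.
At constant T, ΔS = Q_rev/T = −231.42 / 234.3 = -0.988 J/K.

ΔS = -0.988 J/K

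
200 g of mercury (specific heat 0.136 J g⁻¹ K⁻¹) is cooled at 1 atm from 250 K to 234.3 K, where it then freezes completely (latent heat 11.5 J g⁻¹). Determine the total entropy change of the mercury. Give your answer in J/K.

Cooling step: ΔS₁ = m c ln(T_tr/T_i) = 200 × 0.136 × ln(234.3/250) = -1.764 J/K.
Phase change: ΔS₂ = −mL/T_tr = −200 × 11.5 / 234.3 = -9.816 J/K.
ΔS_total = (-1.764) + (-9.816) = -11.6 J/K.

ΔS = -11.6 J/K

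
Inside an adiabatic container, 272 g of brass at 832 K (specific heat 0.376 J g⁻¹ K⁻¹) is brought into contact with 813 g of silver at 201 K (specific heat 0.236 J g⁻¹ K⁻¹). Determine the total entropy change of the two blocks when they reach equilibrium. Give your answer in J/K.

Energy balance: T_f = (m₁c₁T₁ + m₂c₂T₂)/(m₁c₁ + m₂c₂) = 420.4 K.
ΔS₁ = m₁c₁ ln(T_f/T₁) = 102.272 × ln(420.4/832) = -69.81 J/K.
ΔS₂ = m₂c₂ ln(T_f/T₂) = 191.868 × ln(420.4/201) = 141.6 J/K.
ΔS_total = -69.81 + 141.6 = 71.8 J/K.

ΔS_total = 71.8 J/K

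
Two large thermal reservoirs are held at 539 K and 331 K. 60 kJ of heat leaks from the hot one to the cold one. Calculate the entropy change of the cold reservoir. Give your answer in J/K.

ΔS_cold = 181 J/K

The cold reservoir gains heat Q, so ΔS_cold = +Q/T_C = 60000/331 = 181 J/K.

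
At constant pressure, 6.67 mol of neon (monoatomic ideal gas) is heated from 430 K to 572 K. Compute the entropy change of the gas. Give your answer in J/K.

ΔS = 39.6 J/K

At constant pressure, ΔS = nC_p ln(T₂/T₁) with C_p = 5R/2 = 20.79 J mol⁻¹ K⁻¹.
ΔS = 6.67 × 20.79 × ln(572/430) = 39.6 J/K.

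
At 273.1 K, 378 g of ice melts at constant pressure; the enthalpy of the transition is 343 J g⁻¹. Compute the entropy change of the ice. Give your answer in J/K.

ΔS = 475 J/K

Heat absorbed by the substance: Q = mL = 378 × 343 = 129654 J.
At constant T, ΔS = Q_rev/T = 129654 / 273.1 = 475 J/K.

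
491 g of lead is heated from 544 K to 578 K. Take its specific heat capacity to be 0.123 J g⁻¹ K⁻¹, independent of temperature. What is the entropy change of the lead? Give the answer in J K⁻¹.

ΔS = ∫dQ_rev/T = m c ln(T₂/T₁) = 491 × 0.123 × ln(578/544) = 3.66 J/K.

ΔS = 3.66 J/K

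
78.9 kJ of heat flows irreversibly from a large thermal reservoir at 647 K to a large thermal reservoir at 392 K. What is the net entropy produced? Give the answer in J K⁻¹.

ΔS_total = 79.3 J/K

ΔS_hot = −Q/T_H = −78900/647 = -121.95 J/K and ΔS_cold = +Q/T_C = 78900/392 = 201.28 J/K.
ΔS_total = -121.95 + 201.28 = 79.3 J/K, positive as the second law requires.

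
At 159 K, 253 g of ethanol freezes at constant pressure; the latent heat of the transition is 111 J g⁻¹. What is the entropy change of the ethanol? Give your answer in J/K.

Heat released by the substance: Q = −mL = −253 × 111 = −28083 J.
At constant T, ΔS = Q_rev/T = −28083 / 159 = -177 J/K.

ΔS = -177 J/K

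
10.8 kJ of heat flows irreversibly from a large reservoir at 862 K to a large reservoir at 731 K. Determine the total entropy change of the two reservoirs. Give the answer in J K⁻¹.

ΔS_total = 2.25 J/K

ΔS_hot = −Q/T_H = −10800/862 = -12.529 J/K and ΔS_cold = +Q/T_C = 10800/731 = 14.7743 J/K.
ΔS_total = -12.529 + 14.7743 = 2.25 J/K, positive as the second law requires.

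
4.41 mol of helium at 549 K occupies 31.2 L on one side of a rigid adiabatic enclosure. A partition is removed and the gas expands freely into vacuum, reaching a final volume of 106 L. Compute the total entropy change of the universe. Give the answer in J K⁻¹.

ΔS_universe = 44.8 J/K

No heat is exchanged and no work is done, so the ideal-gas temperature stays constant.
Entropy is a state function; using a reversible isothermal path, ΔS_gas = nR ln(V₂/V₁) = 4.41 × 8.314 × ln(106/31.2) = 44.8 J/K.
The insulated surroundings exchange no heat, so ΔS_surr = 0 and ΔS_universe = ΔS_gas.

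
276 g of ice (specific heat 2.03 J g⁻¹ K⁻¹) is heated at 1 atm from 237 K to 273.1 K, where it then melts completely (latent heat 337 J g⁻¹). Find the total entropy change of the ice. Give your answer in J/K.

Warming step: ΔS₁ = m c ln(T_tr/T_i) = 276 × 2.03 × ln(273.1/237) = 79.44 J/K.
Phase change: ΔS₂ = +mL/T_tr = 276 × 337 / 273.1 = 340.6 J/K.
ΔS_total = (79.44) + (340.6) = 420 J/K.

ΔS = 420 J/K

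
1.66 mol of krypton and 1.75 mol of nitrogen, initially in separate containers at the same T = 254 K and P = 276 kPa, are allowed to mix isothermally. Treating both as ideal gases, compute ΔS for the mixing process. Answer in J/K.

ΔS_mix = 19.6 J/K

Mole fractions: x_A = 1.66/3.41 = 0.487, x_B = 0.513.
ΔS_mix = −R(n_A ln x_A + n_B ln x_B) = −8.314 × (1.66 ln 0.487 + 1.75 ln 0.513) = 19.6 J/K.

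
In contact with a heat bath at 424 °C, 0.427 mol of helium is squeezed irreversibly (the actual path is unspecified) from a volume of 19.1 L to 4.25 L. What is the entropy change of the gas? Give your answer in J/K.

Entropy is a state function, so ΔS_gas depends only on the end states.
For an isothermal ideal gas ΔS_gas = nR ln(V₂/V₁) = 0.427 × 8.314 × ln(4.25/19.1) = -5.33 J/K.

ΔS_gas = -5.33 J/K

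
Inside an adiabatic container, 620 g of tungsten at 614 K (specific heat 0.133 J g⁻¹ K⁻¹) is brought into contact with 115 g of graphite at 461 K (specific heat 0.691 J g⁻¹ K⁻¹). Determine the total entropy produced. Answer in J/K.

ΔS_total = 1.65 J/K

Energy balance: T_f = (m₁c₁T₁ + m₂c₂T₂)/(m₁c₁ + m₂c₂) = 538.91 K.
ΔS₁ = m₁c₁ ln(T_f/T₁) = 82.46 × ln(538.91/614) = -10.76 J/K.
ΔS₂ = m₂c₂ ln(T_f/T₂) = 79.465 × ln(538.91/461) = 12.41 J/K.
ΔS_total = -10.76 + 12.41 = 1.65 J/K.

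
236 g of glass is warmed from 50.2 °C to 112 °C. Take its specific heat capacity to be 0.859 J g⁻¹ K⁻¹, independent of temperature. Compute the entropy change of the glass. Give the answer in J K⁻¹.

In kelvin: T₁ = 323.35 K, T₂ = 385.15 K. ΔS = ∫dQ_rev/T = m c ln(T₂/T₁) = 236 × 0.859 × ln(385.15/323.35) = 35.5 J/K.

ΔS = 35.5 J/K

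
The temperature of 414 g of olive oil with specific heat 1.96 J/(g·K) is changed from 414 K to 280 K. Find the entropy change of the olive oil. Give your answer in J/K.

ΔS = -317 J/K

ΔS = ∫dQ_rev/T = m c ln(T₂/T₁) = 414 × 1.96 × ln(280/414) = -317 J/K.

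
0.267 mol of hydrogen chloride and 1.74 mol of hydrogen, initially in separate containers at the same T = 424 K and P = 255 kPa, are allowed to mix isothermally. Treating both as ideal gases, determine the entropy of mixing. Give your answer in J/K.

ΔS_mix = 6.54 J/K

Mole fractions: x_A = 0.267/2.01 = 0.133, x_B = 0.867.
ΔS_mix = −R(n_A ln x_A + n_B ln x_B) = −8.314 × (0.267 ln 0.133 + 1.74 ln 0.867) = 6.54 J/K.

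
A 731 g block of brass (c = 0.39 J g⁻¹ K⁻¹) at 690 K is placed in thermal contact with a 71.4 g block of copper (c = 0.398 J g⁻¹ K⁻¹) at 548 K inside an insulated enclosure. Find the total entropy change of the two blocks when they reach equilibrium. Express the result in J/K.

ΔS_total = 0.644 J/K

Energy balance: T_f = (m₁c₁T₁ + m₂c₂T₂)/(m₁c₁ + m₂c₂) = 677.13 K.
ΔS₁ = m₁c₁ ln(T_f/T₁) = 285.09 × ln(677.13/690) = -5.3683 J/K.
ΔS₂ = m₂c₂ ln(T_f/T₂) = 28.4172 × ln(677.13/548) = 6.0127 J/K.
ΔS_total = -5.3683 + 6.0127 = 0.644 J/K.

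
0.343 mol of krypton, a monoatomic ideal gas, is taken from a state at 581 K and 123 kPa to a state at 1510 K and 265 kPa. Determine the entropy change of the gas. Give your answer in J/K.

ΔS = nC_p ln(T₂/T₁) − nR ln(P₂/P₁), with C_p = 5R/2 = 20.79 J mol⁻¹ K⁻¹ for a monoatomic ideal gas.
ΔS = 0.343 × [20.79 × ln(1510/581) − 8.314 × ln(265/123)] = 4.62 J/K.

ΔS = 4.62 J/K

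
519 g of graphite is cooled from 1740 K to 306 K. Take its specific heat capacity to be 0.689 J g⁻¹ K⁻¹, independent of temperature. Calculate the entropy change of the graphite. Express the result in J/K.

ΔS = -622 J/K

ΔS = ∫dQ_rev/T = m c ln(T₂/T₁) = 519 × 0.689 × ln(306/1740) = -622 J/K.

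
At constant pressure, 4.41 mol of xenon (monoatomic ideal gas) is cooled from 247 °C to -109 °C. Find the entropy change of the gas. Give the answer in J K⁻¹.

In kelvin: T₁ = 520.15 K, T₂ = 164.15 K. At constant pressure, ΔS = nC_p ln(T₂/T₁) with C_p = 5R/2 = 20.79 J mol⁻¹ K⁻¹.
ΔS = 4.41 × 20.79 × ln(164.15/520.15) = -106 J/K.

ΔS = -106 J/K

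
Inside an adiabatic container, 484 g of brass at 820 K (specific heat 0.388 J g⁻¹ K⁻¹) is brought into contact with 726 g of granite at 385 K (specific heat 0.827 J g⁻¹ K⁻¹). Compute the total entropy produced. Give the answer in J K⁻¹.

Energy balance: T_f = (m₁c₁T₁ + m₂c₂T₂)/(m₁c₁ + m₂c₂) = 488.64 K.
ΔS₁ = m₁c₁ ln(T_f/T₁) = 187.792 × ln(488.64/820) = -97.22 J/K.
ΔS₂ = m₂c₂ ln(T_f/T₂) = 600.402 × ln(488.64/385) = 143.1 J/K.
ΔS_total = -97.22 + 143.1 = 45.9 J/K.

ΔS_total = 45.9 J/K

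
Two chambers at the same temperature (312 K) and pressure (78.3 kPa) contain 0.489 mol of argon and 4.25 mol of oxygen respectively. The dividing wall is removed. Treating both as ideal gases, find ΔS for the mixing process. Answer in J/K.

ΔS_mix = 13.1 J/K

Mole fractions: x_A = 0.489/4.74 = 0.103, x_B = 0.897.
ΔS_mix = −R(n_A ln x_A + n_B ln x_B) = −8.314 × (0.489 ln 0.103 + 4.25 ln 0.897) = 13.1 J/K.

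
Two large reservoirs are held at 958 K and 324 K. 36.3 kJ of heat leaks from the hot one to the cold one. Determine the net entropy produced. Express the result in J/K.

ΔS_hot = −Q/T_H = −36300/958 = -37.89 J/K and ΔS_cold = +Q/T_C = 36300/324 = 112 J/K.
ΔS_total = -37.89 + 112 = 74.1 J/K, positive as the second law requires.

ΔS_total = 74.1 J/K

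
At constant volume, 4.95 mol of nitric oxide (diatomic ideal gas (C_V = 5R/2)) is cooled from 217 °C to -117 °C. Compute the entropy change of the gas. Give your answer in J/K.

ΔS = -118 J/K

In kelvin: T₁ = 490.15 K, T₂ = 156.15 K. At constant volume, ΔS = nC_V ln(T₂/T₁) with C_V = 5R/2 = 20.79 J mol⁻¹ K⁻¹.
ΔS = 4.95 × 20.79 × ln(156.15/490.15) = -118 J/K.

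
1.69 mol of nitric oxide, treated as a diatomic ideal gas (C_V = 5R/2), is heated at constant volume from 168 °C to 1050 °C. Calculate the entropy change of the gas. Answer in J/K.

ΔS = 38.6 J/K

In kelvin: T₁ = 441.15 K, T₂ = 1323.15 K. At constant volume, ΔS = nC_V ln(T₂/T₁) with C_V = 5R/2 = 20.79 J mol⁻¹ K⁻¹.
ΔS = 1.69 × 20.79 × ln(1323.15/441.15) = 38.6 J/K.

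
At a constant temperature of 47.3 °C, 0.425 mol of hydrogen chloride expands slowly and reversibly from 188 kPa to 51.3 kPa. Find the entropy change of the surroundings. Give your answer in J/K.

ΔS_surr = -4.59 J/K

For an isothermal ideal gas ΔS_gas = nR ln(P₁/P₂) = 0.425 × 8.314 × ln(188/51.3) = 4.59 J/K.
The process is reversible, so ΔS_surr = −ΔS_gas = -4.59 J/K and ΔS_universe = 0.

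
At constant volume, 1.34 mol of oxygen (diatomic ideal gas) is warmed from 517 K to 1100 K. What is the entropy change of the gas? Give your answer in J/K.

ΔS = 21 J/K

At constant volume, ΔS = nC_V ln(T₂/T₁) with C_V = 5R/2 = 20.79 J mol⁻¹ K⁻¹.
ΔS = 1.34 × 20.79 × ln(1100/517) = 21 J/K.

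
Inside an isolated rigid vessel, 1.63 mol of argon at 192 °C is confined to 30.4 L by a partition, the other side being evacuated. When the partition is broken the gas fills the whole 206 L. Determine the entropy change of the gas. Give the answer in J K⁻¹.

ΔS_gas = 25.9 J/K

For an ideal gas in free expansion Q = 0 and W = 0, so T is unchanged.
Entropy is a state function; using a reversible isothermal path, ΔS_gas = nR ln(V₂/V₁) = 1.63 × 8.314 × ln(206/30.4) = 25.9 J/K.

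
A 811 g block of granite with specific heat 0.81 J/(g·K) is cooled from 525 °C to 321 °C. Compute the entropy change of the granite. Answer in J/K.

ΔS = -194 J/K

In kelvin: T₁ = 798.15 K, T₂ = 594.15 K. ΔS = ∫dQ_rev/T = m c ln(T₂/T₁) = 811 × 0.81 × ln(594.15/798.15) = -194 J/K.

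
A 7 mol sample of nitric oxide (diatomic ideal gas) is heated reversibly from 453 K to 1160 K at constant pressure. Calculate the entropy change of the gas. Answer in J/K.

At constant pressure, ΔS = nC_p ln(T₂/T₁) with C_p = 7R/2 = 29.1 J mol⁻¹ K⁻¹.
ΔS = 7 × 29.1 × ln(1160/453) = 192 J/K.

ΔS = 192 J/K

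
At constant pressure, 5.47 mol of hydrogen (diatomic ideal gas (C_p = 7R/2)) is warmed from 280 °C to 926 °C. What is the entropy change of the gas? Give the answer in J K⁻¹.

ΔS = 123 J/K

In kelvin: T₁ = 553.15 K, T₂ = 1199.15 K. At constant pressure, ΔS = nC_p ln(T₂/T₁) with C_p = 7R/2 = 29.1 J mol⁻¹ K⁻¹.
ΔS = 5.47 × 29.1 × ln(1199.15/553.15) = 123 J/K.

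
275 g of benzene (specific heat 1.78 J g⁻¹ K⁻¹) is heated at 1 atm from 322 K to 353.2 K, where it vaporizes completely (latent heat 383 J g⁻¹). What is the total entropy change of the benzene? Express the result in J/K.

Warming step: ΔS₁ = m c ln(T_tr/T_i) = 275 × 1.78 × ln(353.2/322) = 45.27 J/K.
Phase change: ΔS₂ = +mL/T_tr = 275 × 383 / 353.2 = 298.2 J/K.
ΔS_total = (45.27) + (298.2) = 343 J/K.

ΔS = 343 J/K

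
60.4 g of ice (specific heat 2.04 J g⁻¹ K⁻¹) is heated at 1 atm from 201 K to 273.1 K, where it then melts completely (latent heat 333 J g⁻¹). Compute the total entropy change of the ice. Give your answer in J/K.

ΔS = 111 J/K

Warming step: ΔS₁ = m c ln(T_tr/T_i) = 60.4 × 2.04 × ln(273.1/201) = 37.77 J/K.
Phase change: ΔS₂ = +mL/T_tr = 60.4 × 333 / 273.1 = 73.65 J/K.
ΔS_total = (37.77) + (73.65) = 111 J/K.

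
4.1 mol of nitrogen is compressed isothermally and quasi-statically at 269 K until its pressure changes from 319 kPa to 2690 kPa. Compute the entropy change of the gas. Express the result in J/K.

For an isothermal ideal gas ΔS_gas = nR ln(P₁/P₂) = 4.1 × 8.314 × ln(319/2690) = -72.7 J/K.

ΔS_gas = -72.7 J/K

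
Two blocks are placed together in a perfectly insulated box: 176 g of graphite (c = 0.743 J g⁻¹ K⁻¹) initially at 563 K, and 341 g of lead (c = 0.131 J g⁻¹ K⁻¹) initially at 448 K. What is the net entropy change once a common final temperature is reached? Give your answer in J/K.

ΔS_total = 0.836 J/K

Energy balance: T_f = (m₁c₁T₁ + m₂c₂T₂)/(m₁c₁ + m₂c₂) = 533.72 K.
ΔS₁ = m₁c₁ ln(T_f/T₁) = 130.768 × ln(533.72/563) = -6.985 J/K.
ΔS₂ = m₂c₂ ln(T_f/T₂) = 44.671 × ln(533.72/448) = 7.821 J/K.
ΔS_total = -6.985 + 7.821 = 0.836 J/K.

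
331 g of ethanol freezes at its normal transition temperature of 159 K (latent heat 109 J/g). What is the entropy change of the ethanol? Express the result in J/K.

Heat released by the substance: Q = −mL = −331 × 109 = −36079 J.
At constant T, ΔS = Q_rev/T = −36079 / 159 = -227 J/K.

ΔS = -227 J/K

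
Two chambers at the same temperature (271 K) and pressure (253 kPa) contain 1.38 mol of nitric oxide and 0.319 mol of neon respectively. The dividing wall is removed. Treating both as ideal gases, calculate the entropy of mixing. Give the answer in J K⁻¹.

Mole fractions: x_A = 1.38/1.7 = 0.812, x_B = 0.188.
ΔS_mix = −R(n_A ln x_A + n_B ln x_B) = −8.314 × (1.38 ln 0.812 + 0.319 ln 0.188) = 6.82 J/K.

ΔS_mix = 6.82 J/K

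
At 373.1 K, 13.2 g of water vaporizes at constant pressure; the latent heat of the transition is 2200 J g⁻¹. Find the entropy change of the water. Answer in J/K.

ΔS = 77.8 J/K

Heat absorbed by the substance: Q = mL = 13.2 × 2200 = 29040 J.
At constant T, ΔS = Q_rev/T = 29040 / 373.1 = 77.8 J/K.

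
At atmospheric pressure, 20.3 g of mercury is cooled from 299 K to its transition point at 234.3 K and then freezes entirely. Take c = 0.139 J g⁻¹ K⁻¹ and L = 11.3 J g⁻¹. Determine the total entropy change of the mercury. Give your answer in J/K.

ΔS = -1.67 J/K

Cooling step: ΔS₁ = m c ln(T_tr/T_i) = 20.3 × 0.139 × ln(234.3/299) = -0.688 J/K.
Phase change: ΔS₂ = −mL/T_tr = −20.3 × 11.3 / 234.3 = -0.979 J/K.
ΔS_total = (-0.688) + (-0.979) = -1.67 J/K.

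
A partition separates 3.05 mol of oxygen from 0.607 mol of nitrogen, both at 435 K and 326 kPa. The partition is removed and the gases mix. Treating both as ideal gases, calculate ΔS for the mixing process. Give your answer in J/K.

Mole fractions: x_A = 3.05/3.66 = 0.834, x_B = 0.166.
ΔS_mix = −R(n_A ln x_A + n_B ln x_B) = −8.314 × (3.05 ln 0.834 + 0.607 ln 0.166) = 13.7 J/K.

ΔS_mix = 13.7 J/K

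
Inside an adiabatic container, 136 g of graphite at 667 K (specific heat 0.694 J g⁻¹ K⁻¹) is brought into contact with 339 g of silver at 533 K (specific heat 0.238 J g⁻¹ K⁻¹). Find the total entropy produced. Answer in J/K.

Energy balance: T_f = (m₁c₁T₁ + m₂c₂T₂)/(m₁c₁ + m₂c₂) = 605.24 K.
ΔS₁ = m₁c₁ ln(T_f/T₁) = 94.384 × ln(605.24/667) = -9.17 J/K.
ΔS₂ = m₂c₂ ln(T_f/T₂) = 80.682 × ln(605.24/533) = 10.26 J/K.
ΔS_total = -9.17 + 10.26 = 1.09 J/K.

ΔS_total = 1.09 J/K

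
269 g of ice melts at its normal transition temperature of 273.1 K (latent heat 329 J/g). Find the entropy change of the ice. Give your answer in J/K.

Heat absorbed by the substance: Q = mL = 269 × 329 = 88501 J.
At constant T, ΔS = Q_rev/T = 88501 / 273.1 = 324 J/K.

ΔS = 324 J/K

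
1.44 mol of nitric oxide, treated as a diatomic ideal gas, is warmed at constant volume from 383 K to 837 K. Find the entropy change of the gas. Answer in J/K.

At constant volume, ΔS = nC_V ln(T₂/T₁) with C_V = 5R/2 = 20.79 J mol⁻¹ K⁻¹.
ΔS = 1.44 × 20.79 × ln(837/383) = 23.4 J/K.

ΔS = 23.4 J/K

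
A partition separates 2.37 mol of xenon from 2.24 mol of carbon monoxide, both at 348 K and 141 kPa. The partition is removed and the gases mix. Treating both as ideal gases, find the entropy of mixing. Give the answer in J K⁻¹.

ΔS_mix = 26.6 J/K

Mole fractions: x_A = 2.37/4.61 = 0.514, x_B = 0.486.
ΔS_mix = −R(n_A ln x_A + n_B ln x_B) = −8.314 × (2.37 ln 0.514 + 2.24 ln 0.486) = 26.6 J/K.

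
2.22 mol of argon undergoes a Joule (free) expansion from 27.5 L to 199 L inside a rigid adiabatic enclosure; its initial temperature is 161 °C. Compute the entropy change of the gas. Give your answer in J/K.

ΔS_gas = 36.5 J/K

For an ideal gas in free expansion Q = 0 and W = 0, so T is unchanged.
Entropy is a state function; using a reversible isothermal path, ΔS_gas = nR ln(V₂/V₁) = 2.22 × 8.314 × ln(199/27.5) = 36.5 J/K.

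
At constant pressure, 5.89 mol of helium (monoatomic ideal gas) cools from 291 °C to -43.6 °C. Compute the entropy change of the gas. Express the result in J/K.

ΔS = -110 J/K

In kelvin: T₁ = 564.15 K, T₂ = 229.55 K. At constant pressure, ΔS = nC_p ln(T₂/T₁) with C_p = 5R/2 = 20.79 J mol⁻¹ K⁻¹.
ΔS = 5.89 × 20.79 × ln(229.55/564.15) = -110 J/K.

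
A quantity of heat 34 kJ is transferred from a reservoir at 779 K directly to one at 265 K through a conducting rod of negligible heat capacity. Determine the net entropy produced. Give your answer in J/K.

ΔS_total = 84.7 J/K

ΔS_hot = −Q/T_H = −34000/779 = -43.65 J/K and ΔS_cold = +Q/T_C = 34000/265 = 128.3 J/K.
ΔS_total = -43.65 + 128.3 = 84.7 J/K, positive as the second law requires.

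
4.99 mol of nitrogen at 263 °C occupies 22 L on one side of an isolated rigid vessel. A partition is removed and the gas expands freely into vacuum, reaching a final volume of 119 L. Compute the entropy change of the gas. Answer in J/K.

For an ideal gas in free expansion Q = 0 and W = 0, so T is unchanged.
Entropy is a state function; using a reversible isothermal path, ΔS_gas = nR ln(V₂/V₁) = 4.99 × 8.314 × ln(119/22) = 70 J/K.

ΔS_gas = 70 J/K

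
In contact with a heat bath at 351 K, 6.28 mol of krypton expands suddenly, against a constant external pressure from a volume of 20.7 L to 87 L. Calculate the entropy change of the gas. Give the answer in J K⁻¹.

ΔS_gas = 75 J/K

Entropy is a state function, so ΔS_gas depends only on the end states.
For an isothermal ideal gas ΔS_gas = nR ln(V₂/V₁) = 6.28 × 8.314 × ln(87/20.7) = 75 J/K.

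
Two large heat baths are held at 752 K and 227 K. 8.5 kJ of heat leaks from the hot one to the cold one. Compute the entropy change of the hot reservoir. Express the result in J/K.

ΔS_hot = -11.3 J/K

The hot reservoir loses heat Q, so ΔS_hot = −Q/T_H = −8500/752 = -11.3 J/K.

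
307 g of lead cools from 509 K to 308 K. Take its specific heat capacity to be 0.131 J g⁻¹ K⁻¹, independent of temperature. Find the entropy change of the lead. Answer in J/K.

ΔS = ∫dQ_rev/T = m c ln(T₂/T₁) = 307 × 0.131 × ln(308/509) = -20.2 J/K.

ΔS = -20.2 J/K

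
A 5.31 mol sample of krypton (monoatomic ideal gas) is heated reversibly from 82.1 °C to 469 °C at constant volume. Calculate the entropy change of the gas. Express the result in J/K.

In kelvin: T₁ = 355.25 K, T₂ = 742.15 K. At constant volume, ΔS = nC_V ln(T₂/T₁) with C_V = 3R/2 = 12.47 J mol⁻¹ K⁻¹.
ΔS = 5.31 × 12.47 × ln(742.15/355.25) = 48.8 J/K.

ΔS = 48.8 J/K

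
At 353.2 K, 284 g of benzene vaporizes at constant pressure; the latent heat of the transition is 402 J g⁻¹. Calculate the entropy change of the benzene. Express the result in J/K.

ΔS = 323 J/K

Heat absorbed by the substance: Q = mL = 284 × 402 = 114168 J.
At constant T, ΔS = Q_rev/T = 114168 / 353.2 = 323 J/K.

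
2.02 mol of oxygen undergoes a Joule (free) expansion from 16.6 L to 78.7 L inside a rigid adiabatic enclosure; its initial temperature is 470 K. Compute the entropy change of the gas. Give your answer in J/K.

ΔS_gas = 26.1 J/K

For an ideal gas in free expansion Q = 0 and W = 0, so T is unchanged.
Entropy is a state function; using a reversible isothermal path, ΔS_gas = nR ln(V₂/V₁) = 2.02 × 8.314 × ln(78.7/16.6) = 26.1 J/K.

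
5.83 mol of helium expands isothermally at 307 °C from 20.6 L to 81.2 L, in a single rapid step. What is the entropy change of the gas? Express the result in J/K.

Entropy is a state function, so ΔS_gas depends only on the end states.
For an isothermal ideal gas ΔS_gas = nR ln(V₂/V₁) = 5.83 × 8.314 × ln(81.2/20.6) = 66.5 J/K.

ΔS_gas = 66.5 J/K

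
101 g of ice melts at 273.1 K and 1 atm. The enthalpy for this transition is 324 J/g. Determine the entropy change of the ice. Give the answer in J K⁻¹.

ΔS = 120 J/K

Heat absorbed by the substance: Q = mL = 101 × 324 = 32724 J.
At constant T, ΔS = Q_rev/T = 32724 / 273.1 = 120 J/K.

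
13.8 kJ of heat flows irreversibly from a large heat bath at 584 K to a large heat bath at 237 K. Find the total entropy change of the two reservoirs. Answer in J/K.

ΔS_total = 34.6 J/K

ΔS_hot = −Q/T_H = −13800/584 = -23.63 J/K and ΔS_cold = +Q/T_C = 13800/237 = 58.23 J/K.
ΔS_total = -23.63 + 58.23 = 34.6 J/K, positive as the second law requires.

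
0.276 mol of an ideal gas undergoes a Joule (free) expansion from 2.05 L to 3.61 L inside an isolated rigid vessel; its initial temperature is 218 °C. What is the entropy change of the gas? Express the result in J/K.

For an ideal gas in free expansion Q = 0 and W = 0, so T is unchanged.
Entropy is a state function; using a reversible isothermal path, ΔS_gas = nR ln(V₂/V₁) = 0.276 × 8.314 × ln(3.61/2.05) = 1.3 J/K.

ΔS_gas = 1.3 J/K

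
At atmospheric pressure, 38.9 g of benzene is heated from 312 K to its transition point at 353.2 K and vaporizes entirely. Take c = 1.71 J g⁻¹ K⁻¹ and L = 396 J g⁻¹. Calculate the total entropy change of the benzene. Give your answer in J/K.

ΔS = 51.9 J/K

Warming step: ΔS₁ = m c ln(T_tr/T_i) = 38.9 × 1.71 × ln(353.2/312) = 8.25 J/K.
Phase change: ΔS₂ = +mL/T_tr = 38.9 × 396 / 353.2 = 43.61 J/K.
ΔS_total = (8.25) + (43.61) = 51.9 J/K.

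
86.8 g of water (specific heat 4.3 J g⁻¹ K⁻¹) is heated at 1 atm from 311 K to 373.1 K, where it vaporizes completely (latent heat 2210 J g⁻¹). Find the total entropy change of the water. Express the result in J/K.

Warming step: ΔS₁ = m c ln(T_tr/T_i) = 86.8 × 4.3 × ln(373.1/311) = 67.95 J/K.
Phase change: ΔS₂ = +mL/T_tr = 86.8 × 2210 / 373.1 = 514.1 J/K.
ΔS_total = (67.95) + (514.1) = 582 J/K.

ΔS = 582 J/K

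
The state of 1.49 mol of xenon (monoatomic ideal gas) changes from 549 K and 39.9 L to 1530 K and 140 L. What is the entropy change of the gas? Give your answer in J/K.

Entropy is a state function: ΔS = nC_V ln(T₂/T₁) + nR ln(V₂/V₁), with C_V = 3R/2 = 12.47 J mol⁻¹ K⁻¹ for a monoatomic ideal gas.
ΔS = 1.49 × [12.47 × ln(1530/549) + 8.314 × ln(140/39.9)] = 34.6 J/K.

ΔS = 34.6 J/K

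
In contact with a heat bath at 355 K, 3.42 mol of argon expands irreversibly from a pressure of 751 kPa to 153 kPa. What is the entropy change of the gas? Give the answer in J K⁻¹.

ΔS_gas = 45.2 J/K

Entropy is a state function, so ΔS_gas depends only on the end states.
For an isothermal ideal gas ΔS_gas = nR ln(P₁/P₂) = 3.42 × 8.314 × ln(751/153) = 45.2 J/K.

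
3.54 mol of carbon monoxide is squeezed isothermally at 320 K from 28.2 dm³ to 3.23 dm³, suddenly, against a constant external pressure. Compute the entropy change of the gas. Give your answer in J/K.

ΔS_gas = -63.8 J/K

Entropy is a state function, so ΔS_gas depends only on the end states.
For an isothermal ideal gas ΔS_gas = nR ln(V₂/V₁) = 3.54 × 8.314 × ln(3.23/28.2) = -63.8 J/K.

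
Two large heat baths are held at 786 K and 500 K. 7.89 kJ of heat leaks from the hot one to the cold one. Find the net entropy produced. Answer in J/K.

ΔS_total = 5.74 J/K

ΔS_hot = −Q/T_H = −7890/786 = -10.04 J/K and ΔS_cold = +Q/T_C = 7890/500 = 15.78 J/K.
ΔS_total = -10.04 + 15.78 = 5.74 J/K, positive as the second law requires.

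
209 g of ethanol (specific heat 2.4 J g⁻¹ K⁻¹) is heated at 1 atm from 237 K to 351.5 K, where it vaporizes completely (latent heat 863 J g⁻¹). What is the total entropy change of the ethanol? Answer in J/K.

ΔS = 711 J/K

Warming step: ΔS₁ = m c ln(T_tr/T_i) = 209 × 2.4 × ln(351.5/237) = 197.7 J/K.
Phase change: ΔS₂ = +mL/T_tr = 209 × 863 / 351.5 = 513.1 J/K.
ΔS_total = (197.7) + (513.1) = 711 J/K.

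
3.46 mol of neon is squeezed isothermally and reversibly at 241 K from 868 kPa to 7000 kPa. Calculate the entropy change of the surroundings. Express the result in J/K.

For an isothermal ideal gas ΔS_gas = nR ln(P₁/P₂) = 3.46 × 8.314 × ln(868/7000) = -60 J/K.
The process is reversible, so ΔS_surr = −ΔS_gas = 60 J/K and ΔS_universe = 0.

ΔS_surr = 60 J/K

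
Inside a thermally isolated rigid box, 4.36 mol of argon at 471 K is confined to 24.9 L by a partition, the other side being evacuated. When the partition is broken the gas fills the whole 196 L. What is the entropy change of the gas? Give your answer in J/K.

ΔS_gas = 74.8 J/K

For an ideal gas in free expansion Q = 0 and W = 0, so T is unchanged.
Entropy is a state function; using a reversible isothermal path, ΔS_gas = nR ln(V₂/V₁) = 4.36 × 8.314 × ln(196/24.9) = 74.8 J/K.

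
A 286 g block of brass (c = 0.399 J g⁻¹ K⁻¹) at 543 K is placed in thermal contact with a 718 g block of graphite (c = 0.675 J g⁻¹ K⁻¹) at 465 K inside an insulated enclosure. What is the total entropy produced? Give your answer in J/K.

Energy balance: T_f = (m₁c₁T₁ + m₂c₂T₂)/(m₁c₁ + m₂c₂) = 479.87 K.
ΔS₁ = m₁c₁ ln(T_f/T₁) = 114.114 × ln(479.87/543) = -14.1 J/K.
ΔS₂ = m₂c₂ ln(T_f/T₂) = 484.65 × ln(479.87/465) = 15.25 J/K.
ΔS_total = -14.1 + 15.25 = 1.15 J/K.

ΔS_total = 1.15 J/K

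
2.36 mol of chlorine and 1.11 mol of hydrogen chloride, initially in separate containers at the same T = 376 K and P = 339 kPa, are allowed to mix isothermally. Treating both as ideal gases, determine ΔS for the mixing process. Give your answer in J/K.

ΔS_mix = 18.1 J/K

Mole fractions: x_A = 2.36/3.47 = 0.68, x_B = 0.32.
ΔS_mix = −R(n_A ln x_A + n_B ln x_B) = −8.314 × (2.36 ln 0.68 + 1.11 ln 0.32) = 18.1 J/K.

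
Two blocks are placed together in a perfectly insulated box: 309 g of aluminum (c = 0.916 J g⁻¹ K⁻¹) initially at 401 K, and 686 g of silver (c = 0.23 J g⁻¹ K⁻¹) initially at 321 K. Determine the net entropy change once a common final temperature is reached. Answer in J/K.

ΔS_total = 2.45 J/K

Energy balance: T_f = (m₁c₁T₁ + m₂c₂T₂)/(m₁c₁ + m₂c₂) = 372.37 K.
ΔS₁ = m₁c₁ ln(T_f/T₁) = 283.044 × ln(372.37/401) = -20.97 J/K.
ΔS₂ = m₂c₂ ln(T_f/T₂) = 157.78 × ln(372.37/321) = 23.42 J/K.
ΔS_total = -20.97 + 23.42 = 2.45 J/K.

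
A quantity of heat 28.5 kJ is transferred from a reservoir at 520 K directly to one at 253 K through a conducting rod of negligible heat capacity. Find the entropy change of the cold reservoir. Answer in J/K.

ΔS_cold = 113 J/K

The cold reservoir gains heat Q, so ΔS_cold = +Q/T_C = 28500/253 = 113 J/K.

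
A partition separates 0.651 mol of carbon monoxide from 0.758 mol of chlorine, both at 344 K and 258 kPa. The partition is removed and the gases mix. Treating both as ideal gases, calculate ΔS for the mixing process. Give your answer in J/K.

Mole fractions: x_A = 0.651/1.41 = 0.462, x_B = 0.538.
ΔS_mix = −R(n_A ln x_A + n_B ln x_B) = −8.314 × (0.651 ln 0.462 + 0.758 ln 0.538) = 8.09 J/K.

ΔS_mix = 8.09 J/K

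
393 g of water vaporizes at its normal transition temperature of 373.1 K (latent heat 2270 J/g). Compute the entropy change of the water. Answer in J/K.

Heat absorbed by the substance: Q = mL = 393 × 2270 = 892110 J.
At constant T, ΔS = Q_rev/T = 892110 / 373.1 = 2390 J/K.

ΔS = 2390 J/K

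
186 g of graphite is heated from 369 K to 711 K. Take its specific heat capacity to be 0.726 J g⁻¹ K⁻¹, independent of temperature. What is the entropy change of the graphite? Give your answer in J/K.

ΔS = 88.6 J/K

ΔS = ∫dQ_rev/T = m c ln(T₂/T₁) = 186 × 0.726 × ln(711/369) = 88.6 J/K.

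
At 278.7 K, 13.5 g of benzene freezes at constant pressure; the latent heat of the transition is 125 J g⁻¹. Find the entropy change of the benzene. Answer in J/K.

Heat released by the substance: Q = −mL = −13.5 × 125 = −1687.5 J.
At constant T, ΔS = Q_rev/T = −1687.5 / 278.7 = -6.05 J/K.

ΔS = -6.05 J/K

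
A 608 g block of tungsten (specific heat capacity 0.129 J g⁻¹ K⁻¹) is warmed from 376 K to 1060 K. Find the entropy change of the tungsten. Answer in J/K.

ΔS = 81.3 J/K

ΔS = ∫dQ_rev/T = m c ln(T₂/T₁) = 608 × 0.129 × ln(1060/376) = 81.3 J/K.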